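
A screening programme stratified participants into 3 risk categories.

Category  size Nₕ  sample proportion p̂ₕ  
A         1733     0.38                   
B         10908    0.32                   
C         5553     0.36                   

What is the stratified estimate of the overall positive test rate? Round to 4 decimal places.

0.3379

Wₕ = Nₕ/N with N = 18194: 0.0953, 0.5995, 0.3052.
p̂_st = 0.0953·0.38 + 0.5995·0.32 + 0.3052·0.36 ≈ 0.337923... → 0.3379.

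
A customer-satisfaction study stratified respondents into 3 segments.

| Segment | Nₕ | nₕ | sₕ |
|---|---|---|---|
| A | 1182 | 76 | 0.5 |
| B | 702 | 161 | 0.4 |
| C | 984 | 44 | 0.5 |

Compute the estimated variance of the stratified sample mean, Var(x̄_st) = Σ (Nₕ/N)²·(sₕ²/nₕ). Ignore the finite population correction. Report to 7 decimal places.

N = 2868; Wₕ = Nₕ/N.
segment A: (1182/2868)²·0.5²/76 = 0.0005587314
segment B: (702/2868)²·0.4²/161 = 0.0000595402
segment C: (984/2868)²·0.5²/44 = 0.0006688354
Sum = 0.0012871069 → 0.0012871.

0.0012871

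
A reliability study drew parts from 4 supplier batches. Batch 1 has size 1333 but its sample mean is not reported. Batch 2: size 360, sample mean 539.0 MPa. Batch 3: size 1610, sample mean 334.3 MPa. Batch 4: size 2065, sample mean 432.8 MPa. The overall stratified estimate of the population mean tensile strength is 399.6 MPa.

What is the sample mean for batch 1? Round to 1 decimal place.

389.4

Σ Nₕx̄ₕ = N·μ, so 1333·x̄_1 = 5368·399.6 − (360·539.0 + 1610·334.3 + 2065·432.8).
= 2145052.8 − 1625995 = 519057.8.
x̄_1 = 519057.8 / 1333 = 389.391... → 389.4.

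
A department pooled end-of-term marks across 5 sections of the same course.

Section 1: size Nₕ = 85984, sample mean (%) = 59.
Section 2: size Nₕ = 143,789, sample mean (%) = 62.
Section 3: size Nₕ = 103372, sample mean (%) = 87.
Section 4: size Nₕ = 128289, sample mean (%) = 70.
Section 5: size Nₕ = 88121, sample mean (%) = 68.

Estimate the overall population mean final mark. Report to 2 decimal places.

N = 549555; weights Wₕ = Nₕ/N = (0.1565, 0.2616, 0.1881, 0.2334, 0.1603).
x̄_st = Σ Wₕ·x̄ₕ = 0.1565·59 + 0.2616·62 + 0.1881·87 + 0.2334·70 + 0.1603·68 ≈ 69.0628...
→ 69.06.

69.06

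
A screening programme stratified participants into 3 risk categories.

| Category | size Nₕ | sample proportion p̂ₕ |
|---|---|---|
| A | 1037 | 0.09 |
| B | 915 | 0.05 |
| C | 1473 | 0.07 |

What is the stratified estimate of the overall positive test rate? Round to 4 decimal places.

Wₕ = Nₕ/N with N = 3425: 0.3028, 0.2672, 0.4301.
p̂_st = 0.3028·0.09 + 0.2672·0.05 + 0.4301·0.07 ≈ 0.070712... → 0.0707.

0.0707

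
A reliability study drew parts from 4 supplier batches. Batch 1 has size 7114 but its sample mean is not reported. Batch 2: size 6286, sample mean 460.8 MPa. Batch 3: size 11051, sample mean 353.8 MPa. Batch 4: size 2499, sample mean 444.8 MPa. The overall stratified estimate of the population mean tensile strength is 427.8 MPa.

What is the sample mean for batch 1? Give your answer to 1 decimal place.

507.6

N = 7114 + 6286 + 11051 + 2499 = 26950.
Overall total = μ·N = 427.8·26950 = 11529210.
Subtract the known strata: 6286·460.8 + 11051·353.8 + 2499·444.8 = 7917987.8.
Remaining total for batch 1: 11529210 − 7917987.8 = 3611222.2.
Divide by its size: 3611222.2 / 7114 = 507.622... → 507.6.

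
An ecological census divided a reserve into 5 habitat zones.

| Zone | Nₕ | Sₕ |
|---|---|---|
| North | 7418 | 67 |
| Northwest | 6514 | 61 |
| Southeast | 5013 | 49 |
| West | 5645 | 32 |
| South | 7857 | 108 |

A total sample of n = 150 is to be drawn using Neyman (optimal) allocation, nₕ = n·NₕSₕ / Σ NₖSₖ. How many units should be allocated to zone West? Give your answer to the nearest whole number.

12

Σ NₕSₕ = 7418·67 + 6514·61 + 5013·49 + 5645·32 + 7857·108 = 2169193.
Share for West: 180640/2169193 = 0.08328.
n_West = 150 × 0.08328 = 12.491... → 12.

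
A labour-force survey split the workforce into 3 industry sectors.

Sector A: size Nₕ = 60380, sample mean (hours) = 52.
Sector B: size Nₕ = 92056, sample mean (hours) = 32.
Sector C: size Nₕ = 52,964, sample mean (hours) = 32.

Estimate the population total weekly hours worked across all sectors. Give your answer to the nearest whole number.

Population total = Σ Nₕ·x̄ₕ (each stratum's size times its mean).
60380·52 + 92056·32 + 52964·32 = 3139760 + 2945792 + 1694848 = 7780400.

7780400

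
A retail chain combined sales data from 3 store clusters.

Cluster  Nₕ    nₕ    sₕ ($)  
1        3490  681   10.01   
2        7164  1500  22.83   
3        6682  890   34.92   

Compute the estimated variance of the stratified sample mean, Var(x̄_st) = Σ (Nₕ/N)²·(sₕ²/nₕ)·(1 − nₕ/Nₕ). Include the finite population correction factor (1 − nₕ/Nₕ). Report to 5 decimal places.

0.22815

N = 17336. Term for each stratum: Wₕ²sₕ²/nₕ·(1−nₕ/Nₕ).
Var(x̄_st) = 0.00479955 + 0.04691391 + 0.17643945 = 0.22815290 → 0.22815.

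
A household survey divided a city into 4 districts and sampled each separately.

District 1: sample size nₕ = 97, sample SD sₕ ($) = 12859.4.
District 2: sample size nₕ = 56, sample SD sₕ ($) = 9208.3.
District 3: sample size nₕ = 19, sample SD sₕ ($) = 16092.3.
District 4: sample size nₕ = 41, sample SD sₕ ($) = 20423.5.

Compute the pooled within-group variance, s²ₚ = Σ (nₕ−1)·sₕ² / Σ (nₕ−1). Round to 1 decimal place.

200405051.6

1: (97−1)·12859.4² = 96·165364168.36 = 15874960162.56
2: (56−1)·9208.3² = 55·84792788.89 = 4663603388.95
3: (19−1)·16092.3² = 18·258962119.29 = 4661318147.22
4: (41−1)·20423.5² = 40·417119352.25 = 16684774090
Numerator = 41884655788.73; denominator = Σ(nₕ−1) = 209.
s²ₚ = 41884655788.73/209 = 200405051.621... → 200405051.6.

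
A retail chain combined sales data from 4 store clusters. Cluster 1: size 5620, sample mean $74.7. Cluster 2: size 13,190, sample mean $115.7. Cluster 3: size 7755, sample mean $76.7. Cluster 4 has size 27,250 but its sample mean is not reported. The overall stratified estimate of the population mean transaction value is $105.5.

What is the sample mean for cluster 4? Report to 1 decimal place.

N = 5620 + 13190 + 7755 + 27250 = 53815.
Overall total = μ·N = 105.5·53815 = 5677482.5.
Subtract the known strata: 5620·74.7 + 13190·115.7 + 7755·76.7 = 2540705.5.
Remaining total for cluster 4: 5677482.5 − 2540705.5 = 3136777.
Divide by its size: 3136777 / 27250 = 115.111... → 115.1.

115.1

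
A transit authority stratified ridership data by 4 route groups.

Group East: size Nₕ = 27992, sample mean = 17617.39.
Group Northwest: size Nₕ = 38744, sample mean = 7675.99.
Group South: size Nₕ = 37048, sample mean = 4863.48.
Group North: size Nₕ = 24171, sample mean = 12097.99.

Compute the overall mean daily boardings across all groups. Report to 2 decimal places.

N = 27992 + 38744 + 37048 + 24171 = 127955.
Weight each subgroup mean by Nₕ/N and sum.
Σ Nₕx̄ₕ = 27992·17617.39 + 38744·7675.99 + 37048·4863.48 + 24171·12097.99 = 493145980.88 + 297398556.56 + 180182207.04 + 292420516.29 = 1263147260.77.
Divide by N: 1263147260.77 / 127955 = 9871.8085... → 9871.81.

9871.81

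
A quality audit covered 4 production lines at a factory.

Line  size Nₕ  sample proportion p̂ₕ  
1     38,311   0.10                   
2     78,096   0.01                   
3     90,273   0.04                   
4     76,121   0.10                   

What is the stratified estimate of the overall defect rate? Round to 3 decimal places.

Wₕ = Nₕ/N with N = 282801: 0.1355, 0.2762, 0.3192, 0.2692.
p̂_st = 0.1355·0.10 + 0.2762·0.01 + 0.3192·0.04 + 0.2692·0.10 ≈ 0.05599... → 0.056.

0.056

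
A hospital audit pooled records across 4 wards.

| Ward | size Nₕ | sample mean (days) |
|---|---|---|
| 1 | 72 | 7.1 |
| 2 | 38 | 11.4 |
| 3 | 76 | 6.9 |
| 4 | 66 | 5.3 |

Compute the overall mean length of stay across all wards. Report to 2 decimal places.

N = 72 + 38 + 76 + 66 = 252.
Weight each subgroup mean by Nₕ/N and sum.
Σ Nₕx̄ₕ = 72·7.1 + 38·11.4 + 76·6.9 + 66·5.3 = 511.2 + 433.2 + 524.4 + 349.8 = 1818.6.
Divide by N: 1818.6 / 252 = 7.2167... → 7.22.

7.22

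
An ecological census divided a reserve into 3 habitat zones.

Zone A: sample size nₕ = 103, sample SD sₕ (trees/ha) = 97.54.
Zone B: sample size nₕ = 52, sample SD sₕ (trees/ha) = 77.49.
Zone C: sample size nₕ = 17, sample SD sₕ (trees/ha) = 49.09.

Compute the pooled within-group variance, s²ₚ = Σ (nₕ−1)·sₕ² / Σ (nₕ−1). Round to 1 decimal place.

Degrees of freedom: 102 + 51 + 16 = 169.
Σ(nₕ−1)sₕ² = 102·9514.0516 + 51·6004.7001 + 16·2409.8281 = 1315230.2179.
s²ₚ = 1315230.2179 / 169 = 7782.427... → 7782.4.

7782.4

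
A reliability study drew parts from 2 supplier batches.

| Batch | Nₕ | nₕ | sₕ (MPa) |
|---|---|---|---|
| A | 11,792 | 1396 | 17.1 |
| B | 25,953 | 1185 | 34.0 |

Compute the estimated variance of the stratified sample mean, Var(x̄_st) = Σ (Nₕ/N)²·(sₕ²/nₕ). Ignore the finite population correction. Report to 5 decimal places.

N = 37745. Term for each stratum: Wₕ²sₕ²/nₕ.
Var(x̄_st) = 0.02044386 + 0.46120686 = 0.48165072 → 0.48165.

0.48165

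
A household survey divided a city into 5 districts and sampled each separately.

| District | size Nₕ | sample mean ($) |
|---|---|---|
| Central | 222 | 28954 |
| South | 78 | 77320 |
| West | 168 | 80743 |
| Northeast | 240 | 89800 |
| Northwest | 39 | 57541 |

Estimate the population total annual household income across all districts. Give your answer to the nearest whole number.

49819671

Estimate total by summing Nₕ·x̄ₕ over strata.
222·28954 + 78·77320 + 168·80743 + 240·89800 + 39·57541 = 6427788 + 6030960 + 13564824 + 21552000 + 2244099 = 49819671.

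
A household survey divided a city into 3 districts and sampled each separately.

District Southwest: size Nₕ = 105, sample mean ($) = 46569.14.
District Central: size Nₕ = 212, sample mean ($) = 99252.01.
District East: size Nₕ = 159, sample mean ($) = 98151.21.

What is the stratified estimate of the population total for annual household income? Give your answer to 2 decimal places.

Southwest: 105·46569.14 = 4889759.7
Central: 212·99252.01 = 21041426.12
East: 159·98151.21 = 15606042.39
τ̂ = Σ Nₕx̄ₕ = 41537228.21.

41537228.21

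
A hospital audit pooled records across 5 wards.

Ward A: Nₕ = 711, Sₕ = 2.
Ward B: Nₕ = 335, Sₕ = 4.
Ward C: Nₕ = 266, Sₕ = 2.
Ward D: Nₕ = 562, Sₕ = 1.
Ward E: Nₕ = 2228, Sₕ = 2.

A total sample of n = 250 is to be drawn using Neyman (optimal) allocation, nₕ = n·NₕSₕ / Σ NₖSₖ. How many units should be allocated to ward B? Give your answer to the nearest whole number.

40

A: NₕSₕ = 711·2 = 1422
B: NₕSₕ = 335·4 = 1340
C: NₕSₕ = 266·2 = 532
D: NₕSₕ = 562·1 = 562
E: NₕSₕ = 2228·2 = 4456
Σ NₕSₕ = 8312.
n_B = 250·1340/8312 = 40.303... → 40.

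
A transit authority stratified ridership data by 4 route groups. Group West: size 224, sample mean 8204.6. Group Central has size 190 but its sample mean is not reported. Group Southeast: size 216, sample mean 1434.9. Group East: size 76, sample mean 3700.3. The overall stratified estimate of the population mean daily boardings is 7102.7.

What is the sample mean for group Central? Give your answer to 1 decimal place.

13608.0

N = 224 + 190 + 216 + 76 = 706.
Overall total = μ·N = 7102.7·706 = 5014506.2.
Subtract the known strata: 224·8204.6 + 216·1434.9 + 76·3700.3 = 2428991.6.
Remaining total for group Central: 5014506.2 − 2428991.6 = 2585514.6.
Divide by its size: 2585514.6 / 190 = 13607.972... → 13608.0.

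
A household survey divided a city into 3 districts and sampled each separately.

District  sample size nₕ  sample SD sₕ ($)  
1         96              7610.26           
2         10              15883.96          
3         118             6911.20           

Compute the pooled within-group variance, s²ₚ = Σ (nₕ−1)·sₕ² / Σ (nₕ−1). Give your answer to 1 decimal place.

Degrees of freedom: 95 + 9 + 117 = 221.
Σ(nₕ−1)sₕ² = 95·57916057.2676 + 9·252300185.2816 + 117·47764685.44 = 13361195304.4364.
s²ₚ = 13361195304.4364 / 221 = 60457897.305... → 60457897.3.

60457897.3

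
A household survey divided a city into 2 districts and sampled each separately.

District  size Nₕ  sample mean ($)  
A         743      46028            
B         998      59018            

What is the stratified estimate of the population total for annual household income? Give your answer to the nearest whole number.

A: 743·46028 = 34198804
B: 998·59018 = 58899964
τ̂ = Σ Nₕx̄ₕ = 93098768.

93098768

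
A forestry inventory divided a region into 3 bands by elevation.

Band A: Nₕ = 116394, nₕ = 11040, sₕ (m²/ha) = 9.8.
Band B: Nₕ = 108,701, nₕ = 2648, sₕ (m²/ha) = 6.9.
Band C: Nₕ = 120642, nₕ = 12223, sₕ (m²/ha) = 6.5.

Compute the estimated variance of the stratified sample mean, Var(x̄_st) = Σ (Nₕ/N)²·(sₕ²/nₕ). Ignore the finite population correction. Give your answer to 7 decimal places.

N = 345737. Term for each stratum: Wₕ²sₕ²/nₕ.
Var(x̄_st) = 0.0009859447 + 0.0017772788 + 0.0004208761 = 0.0031840996 → 0.0031841.

0.0031841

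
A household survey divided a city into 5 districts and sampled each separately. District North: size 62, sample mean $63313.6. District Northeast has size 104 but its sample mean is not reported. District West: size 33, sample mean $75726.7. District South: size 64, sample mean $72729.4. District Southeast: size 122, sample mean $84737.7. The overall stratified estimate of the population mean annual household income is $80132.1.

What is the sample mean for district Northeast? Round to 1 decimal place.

90709.2

N = 62 + 104 + 33 + 64 + 122 = 385.
Overall total = μ·N = 80132.1·385 = 30850858.5.
Subtract the known strata: 62·63313.6 + 33·75726.7 + 64·72729.4 + 122·84737.7 = 21417105.3.
Remaining total for district Northeast: 30850858.5 − 21417105.3 = 9433753.2.
Divide by its size: 9433753.2 / 104 = 90709.165... → 90709.2.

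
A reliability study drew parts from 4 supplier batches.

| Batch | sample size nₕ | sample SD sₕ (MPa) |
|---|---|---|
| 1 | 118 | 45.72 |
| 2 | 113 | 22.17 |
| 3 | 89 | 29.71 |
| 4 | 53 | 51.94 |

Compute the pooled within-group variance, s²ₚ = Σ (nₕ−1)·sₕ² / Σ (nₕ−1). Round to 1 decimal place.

1402.6

Degrees of freedom: 117 + 112 + 88 + 52 = 369.
Σ(nₕ−1)sₕ² = 117·2090.3184 + 112·491.5089 + 88·882.6841 + 52·2697.7636 = 517576.1576.
s²ₚ = 517576.1576 / 369 = 1402.645... → 1402.6.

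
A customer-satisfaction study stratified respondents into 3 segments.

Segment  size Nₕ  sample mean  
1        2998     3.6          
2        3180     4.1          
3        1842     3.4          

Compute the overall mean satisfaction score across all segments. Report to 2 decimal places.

x̄_st = (Σ Nₕx̄ₕ) / (Σ Nₕ) = (2998·3.6 + 3180·4.1 + 1842·3.4) / 8020
= 30093.6 / 8020 = 3.7523... → 3.75.

3.75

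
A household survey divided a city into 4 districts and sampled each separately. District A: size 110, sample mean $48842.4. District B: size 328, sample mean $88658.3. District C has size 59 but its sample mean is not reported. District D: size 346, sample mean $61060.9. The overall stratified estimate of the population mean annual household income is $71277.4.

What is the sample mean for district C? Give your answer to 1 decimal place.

N = 110 + 328 + 59 + 346 = 843.
Overall total = μ·N = 71277.4·843 = 60086848.2.
Subtract the known strata: 110·48842.4 + 328·88658.3 + 346·61060.9 = 55579657.8.
Remaining total for district C: 60086848.2 − 55579657.8 = 4507190.4.
Divide by its size: 4507190.4 / 59 = 76393.058... → 76393.1.

76393.1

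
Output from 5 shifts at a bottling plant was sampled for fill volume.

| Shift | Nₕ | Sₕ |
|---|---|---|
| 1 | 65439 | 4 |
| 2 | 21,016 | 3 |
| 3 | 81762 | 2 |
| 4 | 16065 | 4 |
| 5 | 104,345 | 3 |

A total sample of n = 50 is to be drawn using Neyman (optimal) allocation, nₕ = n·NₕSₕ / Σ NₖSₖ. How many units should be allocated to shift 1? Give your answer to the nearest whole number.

Σ NₕSₕ = 65439·4 + 21016·3 + 81762·2 + 16065·4 + 104345·3 = 865623.
Share for 1: 261756/865623 = 0.30239.
n_1 = 50 × 0.30239 = 15.120... → 15.

15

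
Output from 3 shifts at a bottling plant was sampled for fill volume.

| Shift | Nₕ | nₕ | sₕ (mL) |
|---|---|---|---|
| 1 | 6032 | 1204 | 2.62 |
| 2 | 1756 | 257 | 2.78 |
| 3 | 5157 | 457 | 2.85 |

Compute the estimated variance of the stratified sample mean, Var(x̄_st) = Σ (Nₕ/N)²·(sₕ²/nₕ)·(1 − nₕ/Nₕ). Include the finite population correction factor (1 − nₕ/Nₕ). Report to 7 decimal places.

N = 12945; Wₕ = Nₕ/N.
shift 1: (6032/12945)²·2.62²/1204·(1 − 1204/6032) = 0.0009908333
shift 2: (1756/12945)²·2.78²/257·(1 − 257/1756) = 0.0004723659
shift 3: (5157/12945)²·2.85²/457·(1 − 457/5157) = 0.0025707770
Sum = 0.0040339761 → 0.0040340.

0.0040340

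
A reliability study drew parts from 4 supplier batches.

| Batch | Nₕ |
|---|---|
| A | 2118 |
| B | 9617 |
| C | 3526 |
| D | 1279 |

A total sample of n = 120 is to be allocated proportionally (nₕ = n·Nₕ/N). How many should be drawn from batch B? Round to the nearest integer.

N = 2118 + 9617 + 3526 + 1279 = 16540.
n_B = 120·9617/16540 = 69.773... → 70.

70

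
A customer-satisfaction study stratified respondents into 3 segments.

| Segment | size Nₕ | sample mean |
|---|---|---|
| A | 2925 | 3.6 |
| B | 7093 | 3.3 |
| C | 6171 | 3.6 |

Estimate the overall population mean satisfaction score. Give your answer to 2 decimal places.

N = 2925 + 7093 + 6171 = 16189.
Weight each subgroup mean by Nₕ/N and sum.
Σ Nₕx̄ₕ = 2925·3.6 + 7093·3.3 + 6171·3.6 = 10530 + 23406.9 + 22215.6 = 56152.5.
Divide by N: 56152.5 / 16189 = 3.4686... → 3.47.

3.47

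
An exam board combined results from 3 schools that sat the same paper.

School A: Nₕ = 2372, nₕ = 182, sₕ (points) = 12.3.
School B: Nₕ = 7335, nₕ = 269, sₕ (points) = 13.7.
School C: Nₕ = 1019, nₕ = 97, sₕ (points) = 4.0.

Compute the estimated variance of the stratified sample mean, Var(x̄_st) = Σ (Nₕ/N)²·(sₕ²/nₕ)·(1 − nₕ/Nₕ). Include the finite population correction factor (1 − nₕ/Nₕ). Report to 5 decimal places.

0.35321

N = 10726; Wₕ = Nₕ/N.
school A: (2372/10726)²·12.3²/182·(1 − 182/2372) = 0.03753376
school B: (7335/10726)²·13.7²/269·(1 − 269/7335) = 0.31433086
school C: (1019/10726)²·4.0²/97·(1 − 97/1019) = 0.00134703
Sum = 0.35321165 → 0.35321.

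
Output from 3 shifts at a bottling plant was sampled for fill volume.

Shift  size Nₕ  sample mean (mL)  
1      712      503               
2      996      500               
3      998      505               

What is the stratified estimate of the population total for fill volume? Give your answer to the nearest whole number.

1360126

Estimate total by summing Nₕ·x̄ₕ over strata.
712·503 + 996·500 + 998·505 = 358136 + 498000 + 503990 = 1360126.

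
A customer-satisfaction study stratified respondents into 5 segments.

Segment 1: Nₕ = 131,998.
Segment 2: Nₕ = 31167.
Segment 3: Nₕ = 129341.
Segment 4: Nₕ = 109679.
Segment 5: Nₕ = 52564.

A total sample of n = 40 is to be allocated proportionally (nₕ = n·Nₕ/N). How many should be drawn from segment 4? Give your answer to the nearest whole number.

10

N = 131998 + 31167 + 129341 + 109679 + 52564 = 454749.
n_4 = 40·109679/454749 = 9.647... → 10.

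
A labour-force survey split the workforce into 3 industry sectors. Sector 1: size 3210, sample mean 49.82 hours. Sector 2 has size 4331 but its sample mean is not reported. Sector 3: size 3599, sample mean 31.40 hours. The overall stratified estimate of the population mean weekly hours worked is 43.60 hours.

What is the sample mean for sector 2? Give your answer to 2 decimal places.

N = 3210 + 4331 + 3599 = 11140.
Overall total = μ·N = 43.60·11140 = 485704.
Subtract the known strata: 3210·49.82 + 3599·31.40 = 272930.8.
Remaining total for sector 2: 485704 − 272930.8 = 212773.2.
Divide by its size: 212773.2 / 4331 = 49.1280... → 49.13.

49.13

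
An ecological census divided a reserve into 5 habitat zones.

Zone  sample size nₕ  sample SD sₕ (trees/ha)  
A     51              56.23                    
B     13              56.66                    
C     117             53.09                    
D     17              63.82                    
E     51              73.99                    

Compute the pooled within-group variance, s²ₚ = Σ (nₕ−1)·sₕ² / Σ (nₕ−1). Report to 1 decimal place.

3534.7

A: (51−1)·56.23² = 50·3161.8129 = 158090.645
B: (13−1)·56.66² = 12·3210.3556 = 38524.2672
C: (117−1)·53.09² = 116·2818.5481 = 326951.5796
D: (17−1)·63.82² = 16·4072.9924 = 65167.8784
E: (51−1)·73.99² = 50·5474.5201 = 273726.005
Numerator = 862460.3752; denominator = Σ(nₕ−1) = 244.
s²ₚ = 862460.3752/244 = 3534.674... → 3534.7.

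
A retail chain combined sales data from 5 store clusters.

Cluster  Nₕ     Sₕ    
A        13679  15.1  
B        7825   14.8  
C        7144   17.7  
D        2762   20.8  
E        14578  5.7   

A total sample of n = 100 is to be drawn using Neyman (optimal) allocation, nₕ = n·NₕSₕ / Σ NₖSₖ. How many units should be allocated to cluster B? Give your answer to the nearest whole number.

20

A: NₕSₕ = 13679·15.1 = 206552.9
B: NₕSₕ = 7825·14.8 = 115810
C: NₕSₕ = 7144·17.7 = 126448.8
D: NₕSₕ = 2762·20.8 = 57449.6
E: NₕSₕ = 14578·5.7 = 83094.6
Σ NₕSₕ = 589355.9.
n_B = 100·115810/589355.9 = 19.650... → 20.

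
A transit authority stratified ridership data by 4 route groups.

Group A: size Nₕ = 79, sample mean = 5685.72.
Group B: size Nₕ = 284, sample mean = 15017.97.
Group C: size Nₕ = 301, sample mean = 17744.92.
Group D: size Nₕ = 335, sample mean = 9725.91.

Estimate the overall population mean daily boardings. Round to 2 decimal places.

N = 999; weights Wₕ = Nₕ/N = (0.0791, 0.2843, 0.3013, 0.3353).
x̄_st = Σ Wₕ·x̄ₕ = 0.0791·5685.72 + 0.2843·15017.97 + 0.3013·17744.92 + 0.3353·9725.91 ≈ 13327.0031...
→ 13327.00.

13327.00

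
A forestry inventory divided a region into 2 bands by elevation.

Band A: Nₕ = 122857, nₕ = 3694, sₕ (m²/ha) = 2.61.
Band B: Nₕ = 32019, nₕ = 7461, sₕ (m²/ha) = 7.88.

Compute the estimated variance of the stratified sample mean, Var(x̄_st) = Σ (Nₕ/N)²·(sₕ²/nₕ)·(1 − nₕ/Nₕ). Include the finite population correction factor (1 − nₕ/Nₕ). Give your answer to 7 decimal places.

N = 154876. Term for each stratum: Wₕ²sₕ²/nₕ·(1−nₕ/Nₕ).
Var(x̄_st) = 0.0011255304 + 0.0002728274 = 0.0013983577 → 0.0013984.

0.0013984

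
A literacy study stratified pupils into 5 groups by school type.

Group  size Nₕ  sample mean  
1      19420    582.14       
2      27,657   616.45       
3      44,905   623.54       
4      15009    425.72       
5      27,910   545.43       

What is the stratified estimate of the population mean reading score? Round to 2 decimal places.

N = 134901; weights Wₕ = Nₕ/N = (0.1440, 0.2050, 0.3329, 0.1113, 0.2069).
x̄_st = Σ Wₕ·x̄ₕ = 0.1440·582.14 + 0.2050·616.45 + 0.3329·623.54 + 0.1113·425.72 + 0.2069·545.43 ≈ 577.9569...
→ 577.96.

577.96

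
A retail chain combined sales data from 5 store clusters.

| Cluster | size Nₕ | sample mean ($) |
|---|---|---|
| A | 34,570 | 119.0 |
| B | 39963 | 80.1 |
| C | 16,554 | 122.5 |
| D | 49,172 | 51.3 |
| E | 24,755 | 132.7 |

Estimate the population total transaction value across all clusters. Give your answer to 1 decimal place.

15150243.4

A: 34570·119.0 = 4113830
B: 39963·80.1 = 3201036.3
C: 16554·122.5 = 2027865
D: 49172·51.3 = 2522523.6
E: 24755·132.7 = 3284988.5
τ̂ = Σ Nₕx̄ₕ = 15150243.4.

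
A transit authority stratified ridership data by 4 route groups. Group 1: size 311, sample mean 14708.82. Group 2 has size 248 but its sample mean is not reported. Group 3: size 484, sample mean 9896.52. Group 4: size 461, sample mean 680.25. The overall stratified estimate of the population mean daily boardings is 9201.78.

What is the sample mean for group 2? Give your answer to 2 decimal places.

Σ Nₕx̄ₕ = N·μ, so 248·x̄_2 = 1504·9201.78 − (311·14708.82 + 484·9896.52 + 461·680.25).
= 13839477.12 − 9677953.95 = 4161523.17.
x̄_2 = 4161523.17 / 248 = 16780.3354... → 16780.34.

16780.34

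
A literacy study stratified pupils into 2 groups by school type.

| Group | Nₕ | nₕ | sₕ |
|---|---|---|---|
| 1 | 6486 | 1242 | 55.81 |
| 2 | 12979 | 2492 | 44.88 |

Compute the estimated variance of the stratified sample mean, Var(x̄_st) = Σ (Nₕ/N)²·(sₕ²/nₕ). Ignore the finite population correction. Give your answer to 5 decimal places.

0.63781

N = 19465; Wₕ = Nₕ/N.
group 1: (6486/19465)²·55.81²/1242 = 0.27845019
group 2: (12979/19465)²·44.88²/2492 = 0.35936130
Sum = 0.63781149 → 0.63781.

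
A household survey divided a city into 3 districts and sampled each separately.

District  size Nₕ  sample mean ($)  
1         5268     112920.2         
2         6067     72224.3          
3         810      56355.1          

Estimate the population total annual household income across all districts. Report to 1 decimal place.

1078696072.7

Estimate total by summing Nₕ·x̄ₕ over strata.
5268·112920.2 + 6067·72224.3 + 810·56355.1 = 594863613.6 + 438184828.1 + 45647631 = 1078696072.7.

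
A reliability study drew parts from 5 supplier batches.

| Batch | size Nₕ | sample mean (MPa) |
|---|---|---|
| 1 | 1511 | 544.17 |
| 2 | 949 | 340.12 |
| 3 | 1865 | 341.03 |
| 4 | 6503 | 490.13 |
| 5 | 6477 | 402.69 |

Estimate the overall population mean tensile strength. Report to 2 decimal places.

437.83

N = 1511 + 949 + 1865 + 6503 + 6477 = 17305.
The stratified mean weights each stratum mean by its population share Nₕ/N.
Σ Nₕx̄ₕ = 1511·544.17 + 949·340.12 + 1865·341.03 + 6503·490.13 + 6477·402.69 = 822240.87 + 322773.88 + 636020.95 + 3187315.39 + 2608223.13 = 7576574.22.
Divide by N: 7576574.22 / 17305 = 437.8257... → 437.83.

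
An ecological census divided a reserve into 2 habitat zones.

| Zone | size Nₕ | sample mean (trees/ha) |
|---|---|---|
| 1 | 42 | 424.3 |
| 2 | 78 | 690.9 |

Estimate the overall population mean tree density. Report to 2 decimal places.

597.59

x̄_st = (Σ Nₕx̄ₕ) / (Σ Nₕ) = (42·424.3 + 78·690.9) / 120
= 71710.8 / 120 = 597.59 → 597.59.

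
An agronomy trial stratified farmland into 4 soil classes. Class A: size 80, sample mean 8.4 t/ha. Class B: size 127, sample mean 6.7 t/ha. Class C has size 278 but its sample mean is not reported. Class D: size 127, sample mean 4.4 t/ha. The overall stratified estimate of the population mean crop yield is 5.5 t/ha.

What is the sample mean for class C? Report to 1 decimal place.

4.6

Σ Nₕx̄ₕ = N·μ, so 278·x̄_C = 612·5.5 − (80·8.4 + 127·6.7 + 127·4.4).
= 3366 − 2081.7 = 1284.3.
x̄_C = 1284.3 / 278 = 4.620... → 4.6.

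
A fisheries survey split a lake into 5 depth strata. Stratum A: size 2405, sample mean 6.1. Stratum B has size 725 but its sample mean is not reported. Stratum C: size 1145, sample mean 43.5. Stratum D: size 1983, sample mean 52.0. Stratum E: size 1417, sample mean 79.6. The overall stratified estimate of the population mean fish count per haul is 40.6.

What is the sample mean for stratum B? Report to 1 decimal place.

N = 2405 + 725 + 1145 + 1983 + 1417 = 7675.
Overall total = μ·N = 40.6·7675 = 311605.
Subtract the known strata: 2405·6.1 + 1145·43.5 + 1983·52.0 + 1417·79.6 = 280387.2.
Remaining total for stratum B: 311605 − 280387.2 = 31217.8.
Divide by its size: 31217.8 / 725 = 43.059... → 43.1.

43.1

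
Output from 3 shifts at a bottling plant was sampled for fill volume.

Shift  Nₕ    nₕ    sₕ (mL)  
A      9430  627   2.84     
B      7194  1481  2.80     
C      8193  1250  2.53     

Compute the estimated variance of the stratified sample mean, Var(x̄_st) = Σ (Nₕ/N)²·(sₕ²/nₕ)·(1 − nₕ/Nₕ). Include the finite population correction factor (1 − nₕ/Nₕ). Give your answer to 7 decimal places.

N = 24817. Term for each stratum: Wₕ²sₕ²/nₕ·(1−nₕ/Nₕ).
Var(x̄_st) = 0.0017338558 + 0.0003532621 + 0.0004729580 = 0.0025600759 → 0.0025601.

0.0025601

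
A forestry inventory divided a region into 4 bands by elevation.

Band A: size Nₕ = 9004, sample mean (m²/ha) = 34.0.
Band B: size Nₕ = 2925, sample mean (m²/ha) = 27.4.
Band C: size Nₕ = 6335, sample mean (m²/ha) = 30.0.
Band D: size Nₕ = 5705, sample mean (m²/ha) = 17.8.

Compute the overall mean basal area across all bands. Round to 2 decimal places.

x̄_st = (Σ Nₕx̄ₕ) / (Σ Nₕ) = (9004·34.0 + 2925·27.4 + 6335·30.0 + 5705·17.8) / 23969
= 677880 / 23969 = 28.2815... → 28.28.

28.28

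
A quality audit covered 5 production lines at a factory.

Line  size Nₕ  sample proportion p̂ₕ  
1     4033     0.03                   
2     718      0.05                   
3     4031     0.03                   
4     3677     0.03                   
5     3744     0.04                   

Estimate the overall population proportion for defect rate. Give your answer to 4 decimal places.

N = 4033 + 718 + 4031 + 3677 + 3744 = 16203.
Overall proportion = Σ (Nₕ/N)·p̂ₕ.
Σ Nₕp̂ₕ = 120.99 + 35.9 + 120.93 + 110.31 + 149.76 = 537.89.
537.89 / 16203 = 0.033197... → 0.0332.

0.0332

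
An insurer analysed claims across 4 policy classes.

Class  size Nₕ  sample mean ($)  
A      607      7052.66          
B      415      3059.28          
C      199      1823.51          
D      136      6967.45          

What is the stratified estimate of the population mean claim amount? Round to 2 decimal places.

N = 1357; weights Wₕ = Nₕ/N = (0.4473, 0.3058, 0.1466, 0.1002).
x̄_st = Σ Wₕ·x̄ₕ = 0.4473·7052.66 + 0.3058·3059.28 + 0.1466·1823.51 + 0.1002·6967.45 ≈ 5056.0188...
→ 5056.02.

5056.02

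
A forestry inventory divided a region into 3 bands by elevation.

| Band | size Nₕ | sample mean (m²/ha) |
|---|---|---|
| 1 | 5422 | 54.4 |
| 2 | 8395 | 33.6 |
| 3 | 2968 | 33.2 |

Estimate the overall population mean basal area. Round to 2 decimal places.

40.25

N = 5422 + 8395 + 2968 = 16785.
The stratified mean weights each stratum mean by its population share Nₕ/N.
Σ Nₕx̄ₕ = 5422·54.4 + 8395·33.6 + 2968·33.2 = 294956.8 + 282072 + 98537.6 = 675566.4.
Divide by N: 675566.4 / 16785 = 40.2482... → 40.25.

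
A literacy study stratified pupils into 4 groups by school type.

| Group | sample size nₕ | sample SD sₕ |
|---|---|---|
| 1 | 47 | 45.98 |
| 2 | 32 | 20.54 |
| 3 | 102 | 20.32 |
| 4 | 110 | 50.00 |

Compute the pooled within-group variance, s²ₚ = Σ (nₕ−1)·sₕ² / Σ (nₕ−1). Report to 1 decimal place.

1479.2

1: (47−1)·45.98² = 46·2114.1604 = 97251.3784
2: (32−1)·20.54² = 31·421.8916 = 13078.6396
3: (102−1)·20.32² = 101·412.9024 = 41703.1424
4: (110−1)·50.00² = 109·2500 = 272500
Numerator = 424533.1604; denominator = Σ(nₕ−1) = 287.
s²ₚ = 424533.1604/287 = 1479.210... → 1479.2.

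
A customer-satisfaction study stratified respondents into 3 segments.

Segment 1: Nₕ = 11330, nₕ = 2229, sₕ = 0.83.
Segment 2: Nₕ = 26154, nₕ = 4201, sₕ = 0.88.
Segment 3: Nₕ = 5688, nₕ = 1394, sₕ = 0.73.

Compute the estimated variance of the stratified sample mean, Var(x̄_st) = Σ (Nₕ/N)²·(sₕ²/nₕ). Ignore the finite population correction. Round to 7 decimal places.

N = 43172; Wₕ = Nₕ/N.
segment 1: (11330/43172)²·0.83²/2229 = 0.0000212864
segment 2: (26154/43172)²·0.88²/4201 = 0.0000676526
segment 3: (5688/43172)²·0.73²/1394 = 0.0000066359
Sum = 0.0000955748 → 0.0000956.

0.0000956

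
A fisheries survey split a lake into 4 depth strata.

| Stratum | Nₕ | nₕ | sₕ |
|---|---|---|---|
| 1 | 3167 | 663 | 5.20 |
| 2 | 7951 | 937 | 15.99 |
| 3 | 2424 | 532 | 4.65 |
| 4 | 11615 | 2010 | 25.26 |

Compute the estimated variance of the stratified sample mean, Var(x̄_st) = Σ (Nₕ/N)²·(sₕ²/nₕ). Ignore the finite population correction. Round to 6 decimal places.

0.095950

N = 25157. Term for each stratum: Wₕ²sₕ²/nₕ.
Var(x̄_st) = 0.000646356 + 0.027257319 + 0.000377348 + 0.067669250 = 0.095950273 → 0.095950.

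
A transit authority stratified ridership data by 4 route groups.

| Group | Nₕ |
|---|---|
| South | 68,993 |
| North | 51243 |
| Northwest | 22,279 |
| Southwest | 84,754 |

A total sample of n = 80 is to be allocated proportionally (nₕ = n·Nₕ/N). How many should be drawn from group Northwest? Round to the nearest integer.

Share of group Northwest = 22279/227269 = 0.09803.
Allocate 80 × 0.09803 = 7.842... → 8.

8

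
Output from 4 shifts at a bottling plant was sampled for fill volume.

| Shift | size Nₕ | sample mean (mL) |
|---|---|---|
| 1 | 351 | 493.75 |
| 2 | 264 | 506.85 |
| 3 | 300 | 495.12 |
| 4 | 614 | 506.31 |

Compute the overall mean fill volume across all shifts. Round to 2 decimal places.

501.32

N = 1529; weights Wₕ = Nₕ/N = (0.2296, 0.1727, 0.1962, 0.4016).
x̄_st = Σ Wₕ·x̄ₕ = 0.2296·493.75 + 0.1727·506.85 + 0.1962·495.12 + 0.4016·506.31 ≈ 501.3244...
→ 501.32.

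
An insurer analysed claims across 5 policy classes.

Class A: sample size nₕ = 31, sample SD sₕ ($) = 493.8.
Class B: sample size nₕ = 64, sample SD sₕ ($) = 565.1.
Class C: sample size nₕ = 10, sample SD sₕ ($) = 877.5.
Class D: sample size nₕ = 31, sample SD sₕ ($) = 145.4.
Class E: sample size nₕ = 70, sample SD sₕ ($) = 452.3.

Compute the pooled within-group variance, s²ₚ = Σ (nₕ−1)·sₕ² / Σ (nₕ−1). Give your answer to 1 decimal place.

Degrees of freedom: 30 + 63 + 9 + 30 + 69 = 201.
Σ(nₕ−1)sₕ² = 30·243838.44 + 63·319338.01 + 9·770006.25 + 30·21141.16 + 69·204575.29 = 49113433.89.
s²ₚ = 49113433.89 / 201 = 244345.442... → 244345.4.

244345.4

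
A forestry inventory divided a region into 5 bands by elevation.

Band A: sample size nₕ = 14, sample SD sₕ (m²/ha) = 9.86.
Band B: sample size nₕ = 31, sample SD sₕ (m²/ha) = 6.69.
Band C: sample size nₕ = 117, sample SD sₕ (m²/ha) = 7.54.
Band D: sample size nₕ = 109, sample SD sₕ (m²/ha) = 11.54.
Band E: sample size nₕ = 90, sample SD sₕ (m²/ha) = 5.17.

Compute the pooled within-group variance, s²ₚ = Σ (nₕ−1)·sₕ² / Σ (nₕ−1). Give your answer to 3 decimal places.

72.929

Degrees of freedom: 13 + 30 + 116 + 108 + 89 = 356.
Σ(nₕ−1)sₕ² = 13·97.2196 + 30·44.7561 + 116·56.8516 + 108·133.1716 + 89·26.7289 = 25962.7283.
s²ₚ = 25962.7283 / 356 = 72.92901... → 72.929.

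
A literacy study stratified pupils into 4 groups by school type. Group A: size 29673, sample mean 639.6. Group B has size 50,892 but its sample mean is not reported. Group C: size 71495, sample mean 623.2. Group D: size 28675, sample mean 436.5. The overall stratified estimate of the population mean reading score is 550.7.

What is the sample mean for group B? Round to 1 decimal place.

461.4

N = 29673 + 50892 + 71495 + 28675 = 180735.
Overall total = μ·N = 550.7·180735 = 99530764.5.
Subtract the known strata: 29673·639.6 + 71495·623.2 + 28675·436.5 = 76051172.3.
Remaining total for group B: 99530764.5 − 76051172.3 = 23479592.2.
Divide by its size: 23479592.2 / 50892 = 461.361... → 461.4.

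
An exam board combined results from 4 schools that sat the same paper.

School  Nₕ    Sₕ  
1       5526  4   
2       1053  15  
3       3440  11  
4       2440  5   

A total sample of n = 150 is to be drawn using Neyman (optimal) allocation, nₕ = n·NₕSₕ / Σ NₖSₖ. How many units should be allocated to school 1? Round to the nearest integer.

38

1: NₕSₕ = 5526·4 = 22104
2: NₕSₕ = 1053·15 = 15795
3: NₕSₕ = 3440·11 = 37840
4: NₕSₕ = 2440·5 = 12200
Σ NₕSₕ = 87939.
n_1 = 150·22104/87939 = 37.703... → 38.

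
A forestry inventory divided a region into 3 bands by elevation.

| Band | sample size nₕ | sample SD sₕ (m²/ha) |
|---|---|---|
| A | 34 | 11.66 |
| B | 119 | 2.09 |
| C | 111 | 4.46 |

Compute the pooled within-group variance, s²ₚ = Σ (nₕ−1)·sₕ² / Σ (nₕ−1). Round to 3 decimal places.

27.548

A: (34−1)·11.66² = 33·135.9556 = 4486.5348
B: (119−1)·2.09² = 118·4.3681 = 515.4358
C: (111−1)·4.46² = 110·19.8916 = 2188.076
Numerator = 7190.0466; denominator = Σ(nₕ−1) = 261.
s²ₚ = 7190.0466/261 = 27.54807... → 27.548.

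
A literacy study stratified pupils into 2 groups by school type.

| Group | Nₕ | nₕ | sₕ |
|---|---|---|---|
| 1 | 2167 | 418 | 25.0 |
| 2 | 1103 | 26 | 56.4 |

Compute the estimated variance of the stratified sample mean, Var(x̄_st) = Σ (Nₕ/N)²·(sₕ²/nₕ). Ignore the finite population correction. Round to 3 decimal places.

14.577

N = 3270; Wₕ = Nₕ/N.
group 1: (2167/3270)²·25.0²/418 = 0.656638
group 2: (1103/3270)²·56.4²/26 = 13.920037
Sum = 14.576675 → 14.577.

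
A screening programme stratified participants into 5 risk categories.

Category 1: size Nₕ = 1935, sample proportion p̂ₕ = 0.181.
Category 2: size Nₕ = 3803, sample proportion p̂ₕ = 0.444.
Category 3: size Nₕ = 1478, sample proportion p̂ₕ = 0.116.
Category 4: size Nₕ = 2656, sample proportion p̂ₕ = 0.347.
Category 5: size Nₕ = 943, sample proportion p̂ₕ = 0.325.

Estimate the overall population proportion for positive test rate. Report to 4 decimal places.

Wₕ = Nₕ/N with N = 10815: 0.1789, 0.3516, 0.1367, 0.2456, 0.0872.
p̂_st = 0.1789·0.181 + 0.3516·0.444 + 0.1367·0.116 + 0.2456·0.347 + 0.0872·0.325 ≈ 0.317922... → 0.3179.

0.3179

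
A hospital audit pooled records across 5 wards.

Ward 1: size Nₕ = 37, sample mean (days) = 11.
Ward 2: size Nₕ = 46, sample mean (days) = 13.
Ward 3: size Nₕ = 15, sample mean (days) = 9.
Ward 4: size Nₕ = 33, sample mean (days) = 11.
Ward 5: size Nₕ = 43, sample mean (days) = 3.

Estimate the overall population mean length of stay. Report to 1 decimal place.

x̄_st = (Σ Nₕx̄ₕ) / (Σ Nₕ) = (37·11 + 46·13 + 15·9 + 33·11 + 43·3) / 174
= 1632 / 174 = 9.379... → 9.4.

9.4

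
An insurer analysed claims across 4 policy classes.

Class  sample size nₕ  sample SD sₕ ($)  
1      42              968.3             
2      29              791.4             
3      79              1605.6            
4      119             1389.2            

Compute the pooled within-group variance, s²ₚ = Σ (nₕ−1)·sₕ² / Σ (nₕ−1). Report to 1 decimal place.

1: (42−1)·968.3² = 41·937604.89 = 38441800.49
2: (29−1)·791.4² = 28·626313.96 = 17536790.88
3: (79−1)·1605.6² = 78·2577951.36 = 201080206.08
4: (119−1)·1389.2² = 118·1929876.64 = 227725443.52
Numerator = 484784240.97; denominator = Σ(nₕ−1) = 265.
s²ₚ = 484784240.97/265 = 1829374.494... → 1829374.5.

1829374.5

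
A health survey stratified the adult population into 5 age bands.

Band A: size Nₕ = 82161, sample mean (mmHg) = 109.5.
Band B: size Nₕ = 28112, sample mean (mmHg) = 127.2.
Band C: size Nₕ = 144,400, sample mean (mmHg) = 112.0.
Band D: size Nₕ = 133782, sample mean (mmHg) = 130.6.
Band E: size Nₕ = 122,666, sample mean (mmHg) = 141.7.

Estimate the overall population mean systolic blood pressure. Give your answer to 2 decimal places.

124.43

N = 511121; weights Wₕ = Nₕ/N = (0.1607, 0.0550, 0.2825, 0.2617, 0.2400).
x̄_st = Σ Wₕ·x̄ₕ = 0.1607·109.5 + 0.0550·127.2 + 0.2825·112.0 + 0.2617·130.6 + 0.2400·141.7 ≈ 124.4304...
→ 124.43.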